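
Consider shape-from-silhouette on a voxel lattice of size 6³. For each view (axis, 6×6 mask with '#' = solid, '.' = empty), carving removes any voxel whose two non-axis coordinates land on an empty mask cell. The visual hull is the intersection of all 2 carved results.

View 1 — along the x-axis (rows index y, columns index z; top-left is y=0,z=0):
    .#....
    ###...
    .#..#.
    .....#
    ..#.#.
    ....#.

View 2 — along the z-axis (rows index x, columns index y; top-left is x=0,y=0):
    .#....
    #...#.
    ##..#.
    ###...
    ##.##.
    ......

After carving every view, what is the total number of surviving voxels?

|visual hull| = 25

before carving: 216 voxels (6×6×6)
  1. axis=0 (YZ plane), |mask|=10  ⇒  voxels=60
  2. axis=2 (XY plane), |mask|=13  ⇒  voxels=25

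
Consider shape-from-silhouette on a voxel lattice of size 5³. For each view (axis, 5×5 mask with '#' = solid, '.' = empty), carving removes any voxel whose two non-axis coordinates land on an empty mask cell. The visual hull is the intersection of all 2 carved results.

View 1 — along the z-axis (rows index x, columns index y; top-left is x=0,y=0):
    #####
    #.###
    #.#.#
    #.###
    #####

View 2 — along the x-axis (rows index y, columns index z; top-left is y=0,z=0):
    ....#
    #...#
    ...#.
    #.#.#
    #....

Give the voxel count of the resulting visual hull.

full grid |V| = 125
V1 z: intersect with XY mask (21 set) -- 105 left
V2 x: intersect with YZ mask (8 set) -- 31 left

|visual hull| = 31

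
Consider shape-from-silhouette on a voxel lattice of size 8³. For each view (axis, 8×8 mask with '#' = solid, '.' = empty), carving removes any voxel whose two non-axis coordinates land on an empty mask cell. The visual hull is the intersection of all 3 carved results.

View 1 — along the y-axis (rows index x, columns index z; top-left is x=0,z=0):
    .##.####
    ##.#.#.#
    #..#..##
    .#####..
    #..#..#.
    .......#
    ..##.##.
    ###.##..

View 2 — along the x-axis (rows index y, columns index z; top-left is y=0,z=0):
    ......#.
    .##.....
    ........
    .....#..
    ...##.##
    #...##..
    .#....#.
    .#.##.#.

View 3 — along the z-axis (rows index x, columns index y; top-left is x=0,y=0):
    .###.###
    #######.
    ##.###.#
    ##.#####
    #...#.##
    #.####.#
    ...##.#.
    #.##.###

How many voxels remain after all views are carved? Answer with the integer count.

before carving: 512 voxels (8×8×8)
after view 1 [y-axis, 33 of 64 cells solid] → remaining = 264
after view 2 [x-axis, 17 of 64 cells solid] → remaining = 69
after view 3 [z-axis, 45 of 64 cells solid] → remaining = 53

|visual hull| = 53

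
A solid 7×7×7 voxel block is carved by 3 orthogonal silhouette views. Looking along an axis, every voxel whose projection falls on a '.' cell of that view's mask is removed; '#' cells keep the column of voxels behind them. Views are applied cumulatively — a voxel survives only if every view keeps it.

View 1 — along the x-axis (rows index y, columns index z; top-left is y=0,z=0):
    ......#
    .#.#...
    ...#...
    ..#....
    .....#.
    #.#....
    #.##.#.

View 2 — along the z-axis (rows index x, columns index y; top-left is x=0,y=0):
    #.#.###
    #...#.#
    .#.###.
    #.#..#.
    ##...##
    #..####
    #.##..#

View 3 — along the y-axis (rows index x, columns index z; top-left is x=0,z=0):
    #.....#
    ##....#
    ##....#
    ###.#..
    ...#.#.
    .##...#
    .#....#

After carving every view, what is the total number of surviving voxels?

|visual hull| = 17

before carving: 343 voxels (7×7×7)
V1 x: intersect with YZ mask (12 set) -- 84 left
V2 z: intersect with XY mask (28 set) -- 50 left
V3 y: intersect with XZ mask (19 set) -- 17 left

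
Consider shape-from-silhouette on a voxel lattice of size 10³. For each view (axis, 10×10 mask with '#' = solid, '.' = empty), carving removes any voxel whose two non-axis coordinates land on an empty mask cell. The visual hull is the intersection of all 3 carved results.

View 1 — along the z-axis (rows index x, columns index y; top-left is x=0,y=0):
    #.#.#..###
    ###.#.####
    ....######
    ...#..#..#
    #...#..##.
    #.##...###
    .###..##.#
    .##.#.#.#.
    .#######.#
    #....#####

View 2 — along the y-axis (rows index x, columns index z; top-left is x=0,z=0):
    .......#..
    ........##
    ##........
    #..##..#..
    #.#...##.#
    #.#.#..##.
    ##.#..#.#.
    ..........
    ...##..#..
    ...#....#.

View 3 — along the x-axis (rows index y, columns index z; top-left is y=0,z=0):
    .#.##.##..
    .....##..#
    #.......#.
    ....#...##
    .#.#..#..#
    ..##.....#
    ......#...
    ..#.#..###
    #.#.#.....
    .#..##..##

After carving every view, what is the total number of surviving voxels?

56 voxels

start: 10×10×10 = 1000 voxels
carve view 1 (along z, XY-mask fill 58/100): 580 voxels remain
carve view 2 (along y, XZ-mask fill 29/100): 162 voxels remain
carve view 3 (along x, YZ-mask fill 34/100): 56 voxels remain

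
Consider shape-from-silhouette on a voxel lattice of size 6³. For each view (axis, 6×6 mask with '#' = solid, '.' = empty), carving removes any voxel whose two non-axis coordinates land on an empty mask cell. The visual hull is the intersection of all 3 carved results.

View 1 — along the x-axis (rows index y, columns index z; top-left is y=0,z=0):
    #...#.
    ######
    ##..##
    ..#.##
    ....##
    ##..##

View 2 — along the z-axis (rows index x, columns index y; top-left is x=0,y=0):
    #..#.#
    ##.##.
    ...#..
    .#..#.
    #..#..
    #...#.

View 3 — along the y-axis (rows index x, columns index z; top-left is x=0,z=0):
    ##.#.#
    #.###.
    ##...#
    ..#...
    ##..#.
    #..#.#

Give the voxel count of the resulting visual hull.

remaining voxels: 21

before carving: 216 voxels (6×6×6)
V1 x: intersect with YZ mask (21 set) -- 126 left
V2 z: intersect with XY mask (14 set) -- 42 left
V3 y: intersect with XZ mask (18 set) -- 21 left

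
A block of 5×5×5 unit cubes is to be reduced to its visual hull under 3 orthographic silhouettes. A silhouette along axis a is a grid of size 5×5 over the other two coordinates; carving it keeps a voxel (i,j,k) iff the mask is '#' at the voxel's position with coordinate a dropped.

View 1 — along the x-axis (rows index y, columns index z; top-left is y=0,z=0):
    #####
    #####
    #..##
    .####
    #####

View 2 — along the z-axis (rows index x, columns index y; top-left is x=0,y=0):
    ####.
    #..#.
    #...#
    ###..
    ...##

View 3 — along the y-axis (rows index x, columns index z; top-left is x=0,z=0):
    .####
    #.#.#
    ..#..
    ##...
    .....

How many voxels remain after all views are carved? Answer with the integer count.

start: 5×5×5 = 125 voxels
  1. axis=0 (YZ plane), |mask|=22  ⇒  voxels=110
  2. axis=2 (XY plane), |mask|=13  ⇒  voxels=58
  3. axis=1 (XZ plane), |mask|=10  ⇒  voxels=26

|visual hull| = 26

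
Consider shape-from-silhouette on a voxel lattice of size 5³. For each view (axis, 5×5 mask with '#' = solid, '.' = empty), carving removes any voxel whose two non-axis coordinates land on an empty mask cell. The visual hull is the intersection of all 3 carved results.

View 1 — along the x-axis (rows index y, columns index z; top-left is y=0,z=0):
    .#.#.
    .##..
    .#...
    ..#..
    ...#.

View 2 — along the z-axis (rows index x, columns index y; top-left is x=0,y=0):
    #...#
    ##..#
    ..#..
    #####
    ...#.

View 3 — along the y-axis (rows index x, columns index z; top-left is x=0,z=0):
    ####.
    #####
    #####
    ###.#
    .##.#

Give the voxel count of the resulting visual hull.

15 voxels

initial block: 5^3 = 125
after view 1 [x-axis, 7 of 25 cells solid] → remaining = 35
after view 2 [z-axis, 12 of 25 cells solid] → remaining = 17
after view 3 [y-axis, 21 of 25 cells solid] → remaining = 15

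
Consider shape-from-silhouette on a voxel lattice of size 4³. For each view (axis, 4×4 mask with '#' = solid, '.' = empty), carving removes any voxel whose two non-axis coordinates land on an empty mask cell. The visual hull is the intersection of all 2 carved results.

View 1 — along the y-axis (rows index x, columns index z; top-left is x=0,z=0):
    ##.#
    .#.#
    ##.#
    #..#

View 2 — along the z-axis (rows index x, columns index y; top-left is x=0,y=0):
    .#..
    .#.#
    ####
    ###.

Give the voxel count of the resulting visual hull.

|visual hull| = 25

initial block: 4^3 = 64
step 1: project along y, AND mask (10/16) → |grid| = 40
step 2: project along z, AND mask (10/16) → |grid| = 25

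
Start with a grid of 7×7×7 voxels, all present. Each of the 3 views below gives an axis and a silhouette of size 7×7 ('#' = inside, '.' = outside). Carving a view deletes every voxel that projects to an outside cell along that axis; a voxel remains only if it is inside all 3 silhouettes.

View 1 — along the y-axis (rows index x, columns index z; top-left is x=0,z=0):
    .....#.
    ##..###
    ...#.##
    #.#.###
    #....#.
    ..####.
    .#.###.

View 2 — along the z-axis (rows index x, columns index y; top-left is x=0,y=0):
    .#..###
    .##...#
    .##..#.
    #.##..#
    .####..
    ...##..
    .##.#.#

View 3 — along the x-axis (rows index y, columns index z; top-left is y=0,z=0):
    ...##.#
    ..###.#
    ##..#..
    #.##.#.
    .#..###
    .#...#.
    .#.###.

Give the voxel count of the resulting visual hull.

voxel count = 43

initial block: 7^3 = 343
after view 1 [y-axis, 24 of 49 cells solid] → remaining = 168
after view 2 [z-axis, 24 of 49 cells solid] → remaining = 80
after view 3 [x-axis, 24 of 49 cells solid] → remaining = 43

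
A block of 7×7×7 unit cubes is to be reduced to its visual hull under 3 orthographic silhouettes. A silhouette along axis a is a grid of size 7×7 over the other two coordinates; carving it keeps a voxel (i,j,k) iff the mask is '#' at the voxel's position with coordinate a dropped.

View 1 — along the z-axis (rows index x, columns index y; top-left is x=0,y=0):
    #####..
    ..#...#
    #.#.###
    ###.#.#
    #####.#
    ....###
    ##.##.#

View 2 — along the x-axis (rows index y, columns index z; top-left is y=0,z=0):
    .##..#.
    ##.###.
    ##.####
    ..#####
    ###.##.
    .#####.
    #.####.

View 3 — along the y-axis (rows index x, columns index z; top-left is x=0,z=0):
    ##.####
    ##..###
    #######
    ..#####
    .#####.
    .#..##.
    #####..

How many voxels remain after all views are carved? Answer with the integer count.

voxel count = 117

before carving: 343 voxels (7×7×7)
carve view 1 (along z, XY-mask fill 31/49): 217 voxels remain
carve view 2 (along x, YZ-mask fill 34/49): 150 voxels remain
carve view 3 (along y, XZ-mask fill 36/49): 117 voxels remain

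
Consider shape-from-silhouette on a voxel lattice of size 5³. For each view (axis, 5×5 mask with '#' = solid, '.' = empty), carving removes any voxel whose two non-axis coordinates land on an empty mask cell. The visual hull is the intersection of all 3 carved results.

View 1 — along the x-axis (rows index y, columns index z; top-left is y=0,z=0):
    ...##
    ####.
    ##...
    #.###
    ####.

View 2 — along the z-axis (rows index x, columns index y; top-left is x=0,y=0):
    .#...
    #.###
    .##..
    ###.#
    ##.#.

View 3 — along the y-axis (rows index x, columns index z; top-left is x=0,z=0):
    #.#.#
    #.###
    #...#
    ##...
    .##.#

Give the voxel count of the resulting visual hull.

initial block: 5^3 = 125
after view 1 [x-axis, 16 of 25 cells solid] → remaining = 80
after view 2 [z-axis, 14 of 25 cells solid] → remaining = 44
after view 3 [y-axis, 14 of 25 cells solid] → remaining = 25

voxel count = 25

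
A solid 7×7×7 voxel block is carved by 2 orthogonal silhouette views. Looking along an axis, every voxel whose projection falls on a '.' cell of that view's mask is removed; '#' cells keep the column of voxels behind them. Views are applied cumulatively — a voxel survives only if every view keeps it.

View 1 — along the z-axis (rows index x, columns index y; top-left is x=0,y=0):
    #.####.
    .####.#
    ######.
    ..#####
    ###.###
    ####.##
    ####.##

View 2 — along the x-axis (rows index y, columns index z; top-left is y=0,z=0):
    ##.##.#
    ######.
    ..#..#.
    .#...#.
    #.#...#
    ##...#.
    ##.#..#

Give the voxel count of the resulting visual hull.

voxel count = 134

full grid |V| = 343
carve view 1 (along z, XY-mask fill 39/49): 273 voxels remain
carve view 2 (along x, YZ-mask fill 25/49): 134 voxels remain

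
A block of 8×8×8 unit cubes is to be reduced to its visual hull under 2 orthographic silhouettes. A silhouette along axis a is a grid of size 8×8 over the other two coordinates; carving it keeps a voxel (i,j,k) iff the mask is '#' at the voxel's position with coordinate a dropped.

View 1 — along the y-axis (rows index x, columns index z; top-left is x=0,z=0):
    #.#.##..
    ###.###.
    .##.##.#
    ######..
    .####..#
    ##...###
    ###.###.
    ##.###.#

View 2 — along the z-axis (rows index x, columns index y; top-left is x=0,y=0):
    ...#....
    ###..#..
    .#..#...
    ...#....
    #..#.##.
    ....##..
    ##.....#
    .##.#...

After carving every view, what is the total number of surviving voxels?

remaining voxels: 110

before carving: 512 voxels (8×8×8)
[1] y-view keeps 43 columns → grid now 344
[2] z-view keeps 20 columns → grid now 110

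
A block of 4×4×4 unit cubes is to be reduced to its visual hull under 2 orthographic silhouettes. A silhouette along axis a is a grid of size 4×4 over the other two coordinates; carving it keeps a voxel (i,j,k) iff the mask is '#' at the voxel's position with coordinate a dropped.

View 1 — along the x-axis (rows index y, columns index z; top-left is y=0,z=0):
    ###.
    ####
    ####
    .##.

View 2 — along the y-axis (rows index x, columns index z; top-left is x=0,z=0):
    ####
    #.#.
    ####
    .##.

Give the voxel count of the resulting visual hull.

|visual hull| = 41

before carving: 64 voxels (4×4×4)
carve view 1 (along x, YZ-mask fill 13/16): 52 voxels remain
carve view 2 (along y, XZ-mask fill 12/16): 41 voxels remain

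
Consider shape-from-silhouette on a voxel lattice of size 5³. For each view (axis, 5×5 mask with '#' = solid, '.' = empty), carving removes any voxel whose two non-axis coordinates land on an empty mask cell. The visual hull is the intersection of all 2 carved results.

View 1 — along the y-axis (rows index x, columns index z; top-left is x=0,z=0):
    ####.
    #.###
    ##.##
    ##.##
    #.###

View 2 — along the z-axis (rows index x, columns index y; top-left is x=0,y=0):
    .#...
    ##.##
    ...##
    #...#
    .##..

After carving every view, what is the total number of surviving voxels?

44 voxels

before carving: 125 voxels (5×5×5)
after view 1 [y-axis, 20 of 25 cells solid] → remaining = 100
after view 2 [z-axis, 11 of 25 cells solid] → remaining = 44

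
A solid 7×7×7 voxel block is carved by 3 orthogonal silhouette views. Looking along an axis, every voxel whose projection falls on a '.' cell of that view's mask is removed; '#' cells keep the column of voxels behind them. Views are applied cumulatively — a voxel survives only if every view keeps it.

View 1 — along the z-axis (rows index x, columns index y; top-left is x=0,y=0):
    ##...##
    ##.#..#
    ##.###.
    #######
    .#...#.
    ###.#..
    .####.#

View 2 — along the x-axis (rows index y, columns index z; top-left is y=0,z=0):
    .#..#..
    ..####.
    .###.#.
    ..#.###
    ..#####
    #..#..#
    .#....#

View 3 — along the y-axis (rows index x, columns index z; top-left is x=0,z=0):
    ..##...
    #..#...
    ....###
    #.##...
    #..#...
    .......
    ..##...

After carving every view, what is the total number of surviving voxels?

33 voxels

before carving: 343 voxels (7×7×7)
V1 z: intersect with XY mask (31 set) -- 217 left
V2 x: intersect with YZ mask (24 set) -- 106 left
V3 y: intersect with XZ mask (14 set) -- 33 left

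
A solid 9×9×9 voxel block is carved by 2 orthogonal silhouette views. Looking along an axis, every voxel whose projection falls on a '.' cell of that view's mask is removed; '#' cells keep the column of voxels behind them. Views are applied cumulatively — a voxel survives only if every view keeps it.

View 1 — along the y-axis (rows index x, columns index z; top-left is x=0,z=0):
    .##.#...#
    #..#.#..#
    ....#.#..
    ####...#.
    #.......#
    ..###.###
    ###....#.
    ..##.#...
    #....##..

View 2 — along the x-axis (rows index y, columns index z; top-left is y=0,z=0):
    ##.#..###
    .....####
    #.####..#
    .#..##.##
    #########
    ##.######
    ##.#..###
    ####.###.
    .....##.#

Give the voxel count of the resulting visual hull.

remaining voxels: 194

full grid |V| = 729
[1] y-view keeps 33 columns → grid now 297
[2] x-view keeps 54 columns → grid now 194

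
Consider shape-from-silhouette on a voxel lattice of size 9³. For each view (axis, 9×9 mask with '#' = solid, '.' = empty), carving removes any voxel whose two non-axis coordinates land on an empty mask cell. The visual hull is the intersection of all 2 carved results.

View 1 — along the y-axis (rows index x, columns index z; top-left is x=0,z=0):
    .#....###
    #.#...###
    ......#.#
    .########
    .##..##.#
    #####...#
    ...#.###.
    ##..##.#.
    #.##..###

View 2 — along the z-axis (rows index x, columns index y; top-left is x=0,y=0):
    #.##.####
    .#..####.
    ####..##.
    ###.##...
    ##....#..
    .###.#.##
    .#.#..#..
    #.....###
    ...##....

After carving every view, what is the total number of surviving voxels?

voxel count = 200

full grid |V| = 729
carve view 1 (along y, XZ-mask fill 45/81): 405 voxels remain
carve view 2 (along z, XY-mask fill 41/81): 200 voxels remain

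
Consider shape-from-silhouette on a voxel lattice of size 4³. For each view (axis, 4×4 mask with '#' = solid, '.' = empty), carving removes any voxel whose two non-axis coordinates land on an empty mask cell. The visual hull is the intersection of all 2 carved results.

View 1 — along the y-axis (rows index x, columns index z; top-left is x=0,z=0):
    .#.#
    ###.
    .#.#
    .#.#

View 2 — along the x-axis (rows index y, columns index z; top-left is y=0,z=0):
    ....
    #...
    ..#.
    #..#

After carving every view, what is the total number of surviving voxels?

full grid |V| = 64
carve view 1 (along y, XZ-mask fill 9/16): 36 voxels remain
carve view 2 (along x, YZ-mask fill 4/16): 6 voxels remain

|visual hull| = 6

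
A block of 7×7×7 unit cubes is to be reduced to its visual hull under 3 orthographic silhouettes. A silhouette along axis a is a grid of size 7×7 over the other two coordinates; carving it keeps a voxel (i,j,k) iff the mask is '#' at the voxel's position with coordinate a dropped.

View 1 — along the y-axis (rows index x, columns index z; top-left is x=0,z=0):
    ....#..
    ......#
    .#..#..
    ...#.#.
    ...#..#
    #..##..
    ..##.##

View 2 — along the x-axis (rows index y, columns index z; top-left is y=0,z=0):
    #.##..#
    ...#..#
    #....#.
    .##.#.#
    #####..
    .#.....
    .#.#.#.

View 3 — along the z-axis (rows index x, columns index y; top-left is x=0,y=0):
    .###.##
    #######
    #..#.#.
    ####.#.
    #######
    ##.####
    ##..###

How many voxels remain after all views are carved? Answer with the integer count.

start: 7×7×7 = 343 voxels
[1] y-view keeps 15 columns → grid now 105
[2] x-view keeps 21 columns → grid now 45
[3] z-view keeps 38 columns → grid now 34

34 voxels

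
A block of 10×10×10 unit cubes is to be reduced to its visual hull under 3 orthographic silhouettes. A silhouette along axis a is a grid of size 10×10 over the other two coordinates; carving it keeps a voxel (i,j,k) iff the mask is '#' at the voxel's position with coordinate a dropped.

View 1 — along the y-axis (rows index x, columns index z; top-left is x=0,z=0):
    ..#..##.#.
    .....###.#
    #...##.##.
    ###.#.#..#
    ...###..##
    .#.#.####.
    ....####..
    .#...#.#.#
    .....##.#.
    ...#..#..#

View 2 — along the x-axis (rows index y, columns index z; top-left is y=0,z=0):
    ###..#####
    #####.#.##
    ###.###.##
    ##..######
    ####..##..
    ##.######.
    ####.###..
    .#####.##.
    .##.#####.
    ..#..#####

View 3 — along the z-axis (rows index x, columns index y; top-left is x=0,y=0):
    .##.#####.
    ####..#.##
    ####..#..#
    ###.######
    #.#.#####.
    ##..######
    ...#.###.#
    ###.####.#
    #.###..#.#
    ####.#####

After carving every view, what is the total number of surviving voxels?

237 voxels

initial block: 10^3 = 1000
V1 y: intersect with XZ mask (44 set) -- 440 left
V2 x: intersect with YZ mask (73 set) -- 328 left
V3 z: intersect with XY mask (72 set) -- 237 left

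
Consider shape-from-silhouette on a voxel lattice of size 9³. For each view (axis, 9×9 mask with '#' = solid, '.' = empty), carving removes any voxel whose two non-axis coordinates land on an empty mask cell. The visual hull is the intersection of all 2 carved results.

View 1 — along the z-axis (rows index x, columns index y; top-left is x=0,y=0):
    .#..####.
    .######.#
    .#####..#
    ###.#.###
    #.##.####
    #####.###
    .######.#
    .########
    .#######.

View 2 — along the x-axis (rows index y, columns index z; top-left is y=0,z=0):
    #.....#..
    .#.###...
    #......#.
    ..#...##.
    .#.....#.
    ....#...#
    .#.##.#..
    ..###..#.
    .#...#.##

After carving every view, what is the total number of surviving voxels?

|visual hull| = 189

full grid |V| = 729
after view 1 [z-axis, 62 of 81 cells solid] → remaining = 558
after view 2 [x-axis, 27 of 81 cells solid] → remaining = 189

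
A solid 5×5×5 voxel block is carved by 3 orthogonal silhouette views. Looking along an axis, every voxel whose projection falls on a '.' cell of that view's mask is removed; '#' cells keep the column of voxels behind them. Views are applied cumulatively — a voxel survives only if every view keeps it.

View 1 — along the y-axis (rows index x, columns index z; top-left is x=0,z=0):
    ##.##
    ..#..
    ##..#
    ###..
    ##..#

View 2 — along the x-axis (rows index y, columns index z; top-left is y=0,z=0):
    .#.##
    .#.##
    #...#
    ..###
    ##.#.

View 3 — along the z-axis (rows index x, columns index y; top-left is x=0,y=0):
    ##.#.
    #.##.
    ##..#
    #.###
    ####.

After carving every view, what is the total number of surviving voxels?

start: 5×5×5 = 125 voxels
step 1: project along y, AND mask (14/25) → |grid| = 70
step 2: project along x, AND mask (14/25) → |grid| = 38
step 3: project along z, AND mask (17/25) → |grid| = 27

remaining voxels: 27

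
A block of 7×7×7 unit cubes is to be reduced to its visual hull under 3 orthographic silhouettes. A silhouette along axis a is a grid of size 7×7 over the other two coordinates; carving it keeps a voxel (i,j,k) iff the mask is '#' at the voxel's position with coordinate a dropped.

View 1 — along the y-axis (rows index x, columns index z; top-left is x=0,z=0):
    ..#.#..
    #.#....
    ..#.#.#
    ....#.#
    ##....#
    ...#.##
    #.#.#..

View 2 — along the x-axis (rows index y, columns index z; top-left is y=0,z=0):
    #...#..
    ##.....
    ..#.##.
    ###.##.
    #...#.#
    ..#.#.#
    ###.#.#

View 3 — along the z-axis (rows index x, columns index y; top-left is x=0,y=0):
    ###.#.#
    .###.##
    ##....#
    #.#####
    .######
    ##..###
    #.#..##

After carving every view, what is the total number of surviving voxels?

before carving: 343 voxels (7×7×7)
carve view 1 (along y, XZ-mask fill 18/49): 126 voxels remain
carve view 2 (along x, YZ-mask fill 23/49): 72 voxels remain
carve view 3 (along z, XY-mask fill 34/49): 48 voxels remain

voxel count = 48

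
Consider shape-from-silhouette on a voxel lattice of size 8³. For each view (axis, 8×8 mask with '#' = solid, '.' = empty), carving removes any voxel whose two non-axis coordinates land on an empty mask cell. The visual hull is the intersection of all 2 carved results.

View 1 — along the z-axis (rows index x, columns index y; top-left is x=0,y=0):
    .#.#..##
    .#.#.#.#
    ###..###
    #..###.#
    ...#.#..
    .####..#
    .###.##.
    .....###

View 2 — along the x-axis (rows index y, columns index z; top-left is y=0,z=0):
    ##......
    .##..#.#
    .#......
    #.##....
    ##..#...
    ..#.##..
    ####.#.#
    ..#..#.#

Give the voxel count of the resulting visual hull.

full grid |V| = 512
after view 1 [z-axis, 34 of 64 cells solid] → remaining = 272
after view 2 [x-axis, 25 of 64 cells solid] → remaining = 111

|visual hull| = 111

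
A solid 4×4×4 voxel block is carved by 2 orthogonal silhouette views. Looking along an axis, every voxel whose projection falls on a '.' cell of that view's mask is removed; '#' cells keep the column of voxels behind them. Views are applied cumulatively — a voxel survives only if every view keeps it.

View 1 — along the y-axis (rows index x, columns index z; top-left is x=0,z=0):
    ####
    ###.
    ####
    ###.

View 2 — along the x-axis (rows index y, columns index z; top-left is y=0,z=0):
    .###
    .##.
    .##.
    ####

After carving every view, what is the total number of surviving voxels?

initial block: 4^3 = 64
carve view 1 (along y, XZ-mask fill 14/16): 56 voxels remain
carve view 2 (along x, YZ-mask fill 11/16): 40 voxels remain

|visual hull| = 40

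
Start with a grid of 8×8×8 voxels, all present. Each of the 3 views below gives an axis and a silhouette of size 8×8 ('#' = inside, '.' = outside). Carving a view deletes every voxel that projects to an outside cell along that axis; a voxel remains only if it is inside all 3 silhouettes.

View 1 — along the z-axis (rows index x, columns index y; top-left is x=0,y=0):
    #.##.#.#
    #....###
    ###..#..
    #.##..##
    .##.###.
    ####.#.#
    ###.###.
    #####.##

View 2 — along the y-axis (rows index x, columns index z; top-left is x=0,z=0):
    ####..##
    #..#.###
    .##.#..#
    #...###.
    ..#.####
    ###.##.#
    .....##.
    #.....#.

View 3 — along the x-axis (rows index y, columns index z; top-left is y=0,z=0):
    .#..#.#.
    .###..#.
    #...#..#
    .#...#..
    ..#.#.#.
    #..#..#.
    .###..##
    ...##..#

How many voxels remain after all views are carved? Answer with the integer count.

voxel count = 65

before carving: 512 voxels (8×8×8)
V1 z: intersect with XY mask (42 set) -- 336 left
V2 y: intersect with XZ mask (34 set) -- 173 left
V3 x: intersect with YZ mask (26 set) -- 65 left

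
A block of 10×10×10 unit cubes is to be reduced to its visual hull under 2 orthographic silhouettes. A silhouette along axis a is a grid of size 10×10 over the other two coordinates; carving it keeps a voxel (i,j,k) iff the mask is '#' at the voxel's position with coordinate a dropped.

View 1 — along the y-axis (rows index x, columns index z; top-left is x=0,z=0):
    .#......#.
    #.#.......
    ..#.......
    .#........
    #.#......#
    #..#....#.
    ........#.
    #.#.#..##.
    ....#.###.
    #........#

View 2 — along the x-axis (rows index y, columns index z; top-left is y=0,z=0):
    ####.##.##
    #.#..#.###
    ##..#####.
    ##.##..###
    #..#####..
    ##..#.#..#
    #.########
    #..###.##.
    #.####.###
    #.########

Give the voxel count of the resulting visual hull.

full grid |V| = 1000
V1 y: intersect with XZ mask (24 set) -- 240 left
V2 x: intersect with YZ mask (71 set) -- 177 left

voxel count = 177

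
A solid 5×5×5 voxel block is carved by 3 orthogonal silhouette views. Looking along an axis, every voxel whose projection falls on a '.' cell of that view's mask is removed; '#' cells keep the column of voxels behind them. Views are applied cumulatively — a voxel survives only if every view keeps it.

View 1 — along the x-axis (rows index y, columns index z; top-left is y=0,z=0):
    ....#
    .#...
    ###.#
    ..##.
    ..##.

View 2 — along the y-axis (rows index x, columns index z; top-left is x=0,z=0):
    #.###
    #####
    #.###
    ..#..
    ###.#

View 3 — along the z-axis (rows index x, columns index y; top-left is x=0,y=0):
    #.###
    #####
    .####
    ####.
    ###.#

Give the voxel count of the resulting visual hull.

before carving: 125 voxels (5×5×5)
step 1: project along x, AND mask (10/25) → |grid| = 50
step 2: project along y, AND mask (18/25) → |grid| = 37
step 3: project along z, AND mask (21/25) → |grid| = 34

34 voxels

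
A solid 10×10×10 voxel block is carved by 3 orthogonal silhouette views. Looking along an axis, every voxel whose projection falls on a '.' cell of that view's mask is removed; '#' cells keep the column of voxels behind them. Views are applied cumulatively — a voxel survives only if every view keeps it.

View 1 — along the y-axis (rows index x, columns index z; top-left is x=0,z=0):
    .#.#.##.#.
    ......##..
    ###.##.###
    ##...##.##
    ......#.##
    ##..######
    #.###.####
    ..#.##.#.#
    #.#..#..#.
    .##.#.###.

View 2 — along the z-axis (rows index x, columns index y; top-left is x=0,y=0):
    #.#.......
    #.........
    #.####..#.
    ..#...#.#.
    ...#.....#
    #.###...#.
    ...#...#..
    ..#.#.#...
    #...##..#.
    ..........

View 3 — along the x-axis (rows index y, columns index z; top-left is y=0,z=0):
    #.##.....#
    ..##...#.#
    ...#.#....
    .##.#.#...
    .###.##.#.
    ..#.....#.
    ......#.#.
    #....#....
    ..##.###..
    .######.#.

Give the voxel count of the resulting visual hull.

remaining voxels: 56

before carving: 1000 voxels (10×10×10)
[1] y-view keeps 55 columns → grid now 550
[2] z-view keeps 28 columns → grid now 171
[3] x-view keeps 38 columns → grid now 56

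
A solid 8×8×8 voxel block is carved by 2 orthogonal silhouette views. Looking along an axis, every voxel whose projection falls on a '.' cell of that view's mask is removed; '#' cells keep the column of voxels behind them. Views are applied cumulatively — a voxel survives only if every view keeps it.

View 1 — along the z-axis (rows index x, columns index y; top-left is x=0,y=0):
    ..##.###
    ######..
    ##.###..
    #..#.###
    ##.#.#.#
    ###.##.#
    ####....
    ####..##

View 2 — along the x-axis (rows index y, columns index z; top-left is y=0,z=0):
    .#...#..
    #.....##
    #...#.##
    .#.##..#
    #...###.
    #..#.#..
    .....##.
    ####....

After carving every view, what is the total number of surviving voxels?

start: 8×8×8 = 512 voxels
step 1: project along z, AND mask (42/64) → |grid| = 336
step 2: project along x, AND mask (26/64) → |grid| = 136

voxel count = 136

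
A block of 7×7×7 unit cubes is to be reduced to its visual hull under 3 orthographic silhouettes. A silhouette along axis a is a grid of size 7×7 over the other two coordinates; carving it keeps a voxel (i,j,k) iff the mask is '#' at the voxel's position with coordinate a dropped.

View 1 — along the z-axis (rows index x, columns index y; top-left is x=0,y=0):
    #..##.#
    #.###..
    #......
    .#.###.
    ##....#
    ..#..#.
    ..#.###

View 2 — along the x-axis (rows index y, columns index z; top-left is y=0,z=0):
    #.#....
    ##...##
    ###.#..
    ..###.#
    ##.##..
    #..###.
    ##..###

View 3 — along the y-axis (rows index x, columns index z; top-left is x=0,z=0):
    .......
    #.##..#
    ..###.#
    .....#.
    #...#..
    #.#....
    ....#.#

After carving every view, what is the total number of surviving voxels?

24 voxels

initial block: 7^3 = 343
step 1: project along z, AND mask (22/49) → |grid| = 154
step 2: project along x, AND mask (27/49) → |grid| = 83
step 3: project along y, AND mask (15/49) → |grid| = 24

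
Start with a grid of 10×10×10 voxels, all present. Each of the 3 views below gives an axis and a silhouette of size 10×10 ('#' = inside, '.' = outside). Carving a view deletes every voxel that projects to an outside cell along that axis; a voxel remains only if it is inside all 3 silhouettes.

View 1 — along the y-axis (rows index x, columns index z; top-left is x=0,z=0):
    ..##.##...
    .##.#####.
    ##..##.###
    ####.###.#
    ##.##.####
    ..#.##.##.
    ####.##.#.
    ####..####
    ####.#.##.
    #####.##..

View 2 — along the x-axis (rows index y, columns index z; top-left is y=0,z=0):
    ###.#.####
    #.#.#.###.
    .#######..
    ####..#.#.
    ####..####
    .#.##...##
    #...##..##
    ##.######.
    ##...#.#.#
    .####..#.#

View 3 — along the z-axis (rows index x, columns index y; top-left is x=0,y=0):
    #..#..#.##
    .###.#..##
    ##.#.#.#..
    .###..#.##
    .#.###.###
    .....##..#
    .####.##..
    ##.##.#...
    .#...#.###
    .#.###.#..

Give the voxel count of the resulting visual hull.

voxel count = 236

initial block: 10^3 = 1000
V1 y: intersect with XZ mask (68 set) -- 680 left
V2 x: intersect with YZ mask (64 set) -- 437 left
V3 z: intersect with XY mask (53 set) -- 236 left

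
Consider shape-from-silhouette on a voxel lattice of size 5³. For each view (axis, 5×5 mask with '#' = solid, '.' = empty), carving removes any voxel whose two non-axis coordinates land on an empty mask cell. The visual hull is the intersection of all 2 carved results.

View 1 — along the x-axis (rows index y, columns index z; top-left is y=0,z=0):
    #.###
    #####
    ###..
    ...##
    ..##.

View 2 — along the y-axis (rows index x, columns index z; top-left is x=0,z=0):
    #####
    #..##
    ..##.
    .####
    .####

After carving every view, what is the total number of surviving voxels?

voxel count = 60

start: 5×5×5 = 125 voxels
step 1: project along x, AND mask (16/25) → |grid| = 80
step 2: project along y, AND mask (18/25) → |grid| = 60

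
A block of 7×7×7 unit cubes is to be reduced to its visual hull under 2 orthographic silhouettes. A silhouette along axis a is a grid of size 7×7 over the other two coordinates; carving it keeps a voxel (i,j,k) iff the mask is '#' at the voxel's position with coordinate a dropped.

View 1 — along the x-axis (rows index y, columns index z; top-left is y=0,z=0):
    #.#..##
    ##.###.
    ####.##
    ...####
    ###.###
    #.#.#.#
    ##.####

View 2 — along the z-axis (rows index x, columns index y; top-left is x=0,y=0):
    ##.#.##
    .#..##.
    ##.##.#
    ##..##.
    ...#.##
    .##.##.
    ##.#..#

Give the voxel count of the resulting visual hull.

start: 7×7×7 = 343 voxels
V1 x: intersect with YZ mask (35 set) -- 245 left
V2 z: intersect with XY mask (28 set) -- 136 left

136 voxels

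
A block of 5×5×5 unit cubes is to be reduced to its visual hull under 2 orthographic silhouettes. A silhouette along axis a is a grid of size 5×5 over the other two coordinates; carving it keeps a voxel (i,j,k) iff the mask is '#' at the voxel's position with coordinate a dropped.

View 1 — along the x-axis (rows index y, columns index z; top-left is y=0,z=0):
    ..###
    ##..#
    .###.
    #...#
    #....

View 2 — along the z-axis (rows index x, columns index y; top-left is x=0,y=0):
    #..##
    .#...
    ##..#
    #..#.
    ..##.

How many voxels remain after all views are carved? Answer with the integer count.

full grid |V| = 125
step 1: project along x, AND mask (12/25) → |grid| = 60
step 2: project along z, AND mask (11/25) → |grid| = 26

26 voxels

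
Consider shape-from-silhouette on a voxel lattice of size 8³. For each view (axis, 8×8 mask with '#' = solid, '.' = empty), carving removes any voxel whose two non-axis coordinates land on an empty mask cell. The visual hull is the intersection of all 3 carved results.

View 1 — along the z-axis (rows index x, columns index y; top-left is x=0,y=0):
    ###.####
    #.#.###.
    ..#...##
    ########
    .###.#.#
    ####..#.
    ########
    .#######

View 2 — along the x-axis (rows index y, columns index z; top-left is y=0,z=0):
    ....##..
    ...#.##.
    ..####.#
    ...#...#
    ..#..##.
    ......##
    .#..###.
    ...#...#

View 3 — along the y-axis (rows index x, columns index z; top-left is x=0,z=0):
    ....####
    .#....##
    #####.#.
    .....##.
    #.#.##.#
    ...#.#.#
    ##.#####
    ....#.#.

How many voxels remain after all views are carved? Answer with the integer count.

initial block: 8^3 = 512
  1. axis=2 (XY plane), |mask|=48  ⇒  voxels=384
  2. axis=0 (YZ plane), |mask|=23  ⇒  voxels=145
  3. axis=1 (XZ plane), |mask|=32  ⇒  voxels=81

remaining voxels: 81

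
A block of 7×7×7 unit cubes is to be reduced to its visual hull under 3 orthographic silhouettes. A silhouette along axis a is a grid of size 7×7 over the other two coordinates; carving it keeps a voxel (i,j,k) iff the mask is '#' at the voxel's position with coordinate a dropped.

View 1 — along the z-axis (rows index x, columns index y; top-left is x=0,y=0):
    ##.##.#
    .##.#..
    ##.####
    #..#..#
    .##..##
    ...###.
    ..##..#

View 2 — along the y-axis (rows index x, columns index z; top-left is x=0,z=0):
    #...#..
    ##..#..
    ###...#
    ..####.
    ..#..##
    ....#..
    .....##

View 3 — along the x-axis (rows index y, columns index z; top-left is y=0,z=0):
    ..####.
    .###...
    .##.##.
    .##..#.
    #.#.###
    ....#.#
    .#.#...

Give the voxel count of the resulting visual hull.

full grid |V| = 343
after view 1 [z-axis, 27 of 49 cells solid] → remaining = 189
after view 2 [y-axis, 19 of 49 cells solid] → remaining = 76
after view 3 [x-axis, 23 of 49 cells solid] → remaining = 33

33 voxels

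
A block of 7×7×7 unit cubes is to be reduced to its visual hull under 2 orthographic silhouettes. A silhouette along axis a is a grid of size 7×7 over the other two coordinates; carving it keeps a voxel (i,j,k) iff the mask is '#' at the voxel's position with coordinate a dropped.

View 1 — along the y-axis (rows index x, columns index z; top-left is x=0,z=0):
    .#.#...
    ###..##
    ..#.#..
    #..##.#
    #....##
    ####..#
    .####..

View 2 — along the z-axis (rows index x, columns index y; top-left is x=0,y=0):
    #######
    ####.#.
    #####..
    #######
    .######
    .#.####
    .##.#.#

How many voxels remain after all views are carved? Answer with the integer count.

before carving: 343 voxels (7×7×7)
step 1: project along y, AND mask (25/49) → |grid| = 175
step 2: project along z, AND mask (39/49) → |grid| = 136

|visual hull| = 136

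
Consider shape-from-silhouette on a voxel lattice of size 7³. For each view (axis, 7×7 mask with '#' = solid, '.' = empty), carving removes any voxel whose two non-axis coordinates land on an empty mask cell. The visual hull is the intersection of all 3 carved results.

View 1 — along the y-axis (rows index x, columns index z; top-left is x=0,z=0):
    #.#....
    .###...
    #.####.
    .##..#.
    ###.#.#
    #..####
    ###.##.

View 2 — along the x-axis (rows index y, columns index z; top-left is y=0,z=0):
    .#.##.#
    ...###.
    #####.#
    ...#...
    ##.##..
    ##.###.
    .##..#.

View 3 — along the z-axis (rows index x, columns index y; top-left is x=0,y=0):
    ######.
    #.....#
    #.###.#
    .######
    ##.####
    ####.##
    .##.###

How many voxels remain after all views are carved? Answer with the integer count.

voxel count = 73

full grid |V| = 343
after view 1 [y-axis, 28 of 49 cells solid] → remaining = 196
after view 2 [x-axis, 26 of 49 cells solid] → remaining = 101
after view 3 [z-axis, 36 of 49 cells solid] → remaining = 73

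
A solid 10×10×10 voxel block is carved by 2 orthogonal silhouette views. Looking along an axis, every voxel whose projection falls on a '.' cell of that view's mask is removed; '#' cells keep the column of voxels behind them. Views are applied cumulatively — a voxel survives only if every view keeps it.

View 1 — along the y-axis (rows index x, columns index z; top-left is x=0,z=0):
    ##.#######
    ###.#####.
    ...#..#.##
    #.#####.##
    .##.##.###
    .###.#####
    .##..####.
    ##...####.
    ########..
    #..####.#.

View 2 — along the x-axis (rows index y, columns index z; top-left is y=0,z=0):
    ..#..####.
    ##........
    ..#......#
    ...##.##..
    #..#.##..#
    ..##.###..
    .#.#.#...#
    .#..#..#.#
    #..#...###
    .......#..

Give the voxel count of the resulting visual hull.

initial block: 10^3 = 1000
[1] y-view keeps 70 columns → grid now 700
[2] x-view keeps 37 columns → grid now 256

voxel count = 256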